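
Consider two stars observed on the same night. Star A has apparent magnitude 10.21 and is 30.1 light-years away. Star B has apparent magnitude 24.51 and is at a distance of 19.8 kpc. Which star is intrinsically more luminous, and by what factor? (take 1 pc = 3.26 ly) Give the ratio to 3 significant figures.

Star B is more luminous, by a factor of 8.76.

Star A: d = 30.1 ly / 3.26 = 9.233 pc
Star A: M = m − 5 log₁₀ d + 5 = 10.21 − 5·0.9653 + 5 = 10.383
Star B: d = 19.8 kpc = 19800 pc
Star B: M = m − 5 log₁₀ d + 5 = 24.51 − 5·4.2967 + 5 = 8.027
ΔM = M_A − M_B = 10.383 − (8.027) = 2.357; smaller M is more luminous → Star B.
L ratio = 10^(0.4 |ΔM|) = 10^0.943 = 8.763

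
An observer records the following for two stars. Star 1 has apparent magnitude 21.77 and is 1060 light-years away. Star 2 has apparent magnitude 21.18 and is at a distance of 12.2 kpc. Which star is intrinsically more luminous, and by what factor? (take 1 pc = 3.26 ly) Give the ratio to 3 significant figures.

Star 1: d = 1060 ly / 3.26 = 325.2 pc
Star 1: M = m − 5 log₁₀ d + 5 = 21.77 − 5·2.5121 + 5 = 14.210
Star 2: d = 12.2 kpc = 12200 pc
Star 2: M = m − 5 log₁₀ d + 5 = 21.18 − 5·4.0864 + 5 = 5.748
ΔM = M_1 − M_2 = 14.210 − (5.748) = 8.461; smaller M is more luminous → Star 2.
L ratio = 10^(0.4 |ΔM|) = 10^3.385 = 2424

Star 2 is more luminous, by a factor of 2420.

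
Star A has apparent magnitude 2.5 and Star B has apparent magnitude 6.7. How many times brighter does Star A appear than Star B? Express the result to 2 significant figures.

Magnitude difference = -4.2
Flux ratio = 10^(−0.4 Δm) = 10^(−0.4 × -4.2) = 10^1.680 = 47.86

48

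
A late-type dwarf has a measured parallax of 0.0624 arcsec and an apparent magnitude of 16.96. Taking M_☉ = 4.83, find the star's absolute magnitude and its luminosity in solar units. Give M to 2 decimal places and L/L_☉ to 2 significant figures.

d = 1/p = 1/0.0624″ = 16.03 pc
M = m − 5 log₁₀ d + 5 = 16.96 − 5·1.2048 + 5 = 15.936
M − M_☉ = 15.936 − 4.83 = 11.106
L/L_☉ = 10^(−0.4 × 11.106) = 3.611×10^-5

M ≈ 15.94; L/L_☉ ≈ 3.6×10^-5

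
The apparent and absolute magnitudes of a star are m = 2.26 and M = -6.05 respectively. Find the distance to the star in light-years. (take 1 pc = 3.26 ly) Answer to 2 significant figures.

μ = m − M = 8.310
m − M = 5 log₁₀ d − 5
log₁₀ d = (m − M)/5 + 1 = 2.6620
d = 10^2.6620 = 459.2 pc
= 1497 ly

d ≈ 1500 ly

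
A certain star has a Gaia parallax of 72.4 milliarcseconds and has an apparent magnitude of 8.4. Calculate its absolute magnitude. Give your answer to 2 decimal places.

p = 72.4 mas = 0.0724″ → d = 1/p = 13.81 pc
5 log₁₀(d/10 pc) = 5 log₁₀(13.81) − 5 = 0.701
M = m − 5 log₁₀(d/10) = 8.4 − 0.701 = 7.699

M ≈ 7.70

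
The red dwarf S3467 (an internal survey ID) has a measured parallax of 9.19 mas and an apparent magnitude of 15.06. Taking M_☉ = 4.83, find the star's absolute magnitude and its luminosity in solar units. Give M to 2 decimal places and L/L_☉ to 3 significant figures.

M ≈ 9.88; L/L_☉ ≈ 9.58×10^-3

d = 1/p = 1000/9.19 mas = 108.8 pc
M = m − 5 log₁₀ d + 5 = 15.06 − 5·2.0367 + 5 = 9.877
M − M_☉ = 9.877 − 4.83 = 5.047
L/L_☉ = 10^(−0.4 × 5.047) = 9.580×10^-3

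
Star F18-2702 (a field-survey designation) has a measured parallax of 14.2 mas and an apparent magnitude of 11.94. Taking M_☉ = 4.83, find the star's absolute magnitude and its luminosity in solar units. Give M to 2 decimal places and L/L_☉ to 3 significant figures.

d = 1/p = 1000/14.2 mas = 70.42 pc
M = m − 5 log₁₀ d + 5 = 11.94 − 5·1.8477 + 5 = 7.701
M − M_☉ = 7.701 − 4.83 = 2.871
L/L_☉ = 10^(−0.4 × 2.871) = 0.07103

M ≈ 7.70; L/L_☉ ≈ 0.0710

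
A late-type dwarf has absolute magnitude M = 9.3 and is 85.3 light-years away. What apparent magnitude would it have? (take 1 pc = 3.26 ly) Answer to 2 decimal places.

m ≈ 11.39

d = 85.3 ly / 3.26 = 26.17 pc
m = M + 5 log₁₀ d − 5 = 9.3 + 5·1.4177 − 5 = 11.389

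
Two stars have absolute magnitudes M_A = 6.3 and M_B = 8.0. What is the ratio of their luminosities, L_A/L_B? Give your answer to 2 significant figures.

ΔM = M_A − M_B = -1.7
L_A/L_B = 10^(−0.4 ΔM) = 10^0.680 = 4.786

L_A/L_B ≈ 4.8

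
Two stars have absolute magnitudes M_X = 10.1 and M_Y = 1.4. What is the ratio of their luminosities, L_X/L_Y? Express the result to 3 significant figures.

ΔM = M_X − M_Y = 8.7
L_X/L_Y = 10^(−0.4 ΔM) = 10^-3.480 = 3.311×10^-4

L_X/L_Y ≈ 3.31×10^-4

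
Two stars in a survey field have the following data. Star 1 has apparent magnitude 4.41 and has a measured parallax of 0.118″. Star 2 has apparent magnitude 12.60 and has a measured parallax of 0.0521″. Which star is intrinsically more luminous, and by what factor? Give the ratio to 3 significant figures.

Star 1 is more luminous, by a factor of 368.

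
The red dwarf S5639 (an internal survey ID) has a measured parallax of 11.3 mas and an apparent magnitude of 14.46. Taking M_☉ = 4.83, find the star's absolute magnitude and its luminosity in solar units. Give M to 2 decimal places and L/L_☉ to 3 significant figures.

M ≈ 9.73; L/L_☉ ≈ 0.0110

d = 1/p = 1000/11.3 mas = 88.50 pc
M = m − 5 log₁₀ d + 5 = 14.46 − 5·1.9469 + 5 = 9.725
M − M_☉ = 9.725 − 4.83 = 4.895
L/L_☉ = 10^(−0.4 × 4.895) = 0.01101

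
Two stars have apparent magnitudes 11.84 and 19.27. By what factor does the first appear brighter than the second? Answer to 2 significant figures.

940

Magnitude difference = -7.43
Flux ratio = 10^(−0.4 Δm) = 10^(−0.4 × -7.43) = 10^2.972 = 937.6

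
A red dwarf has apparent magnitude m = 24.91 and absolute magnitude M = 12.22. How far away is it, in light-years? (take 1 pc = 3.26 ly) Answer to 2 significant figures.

d ≈ 11000 ly

Distance modulus: m − M = 24.91 − (12.22) = 12.690
m − M = 5 log₁₀ d − 5
log₁₀ d = (m − M)/5 + 1 = 3.5380
d = 10^3.5380 = 3451 pc
= 11250 ly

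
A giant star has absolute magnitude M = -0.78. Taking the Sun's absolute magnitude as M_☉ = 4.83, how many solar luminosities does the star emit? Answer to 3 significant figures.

L/L_☉ ≈ 175

M − M_☉ = -0.78 − 4.83 = -5.610
L/L_☉ = 10^(−0.4 (M − M_☉)) = 10^2.244 = 175.4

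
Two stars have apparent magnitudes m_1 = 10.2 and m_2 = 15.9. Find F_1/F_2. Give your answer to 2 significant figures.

Magnitude difference = -5.7
Flux ratio = 10^(−0.4 Δm) = 10^(−0.4 × -5.7) = 10^2.280 = 190.5

F_1/F_2 ≈ 190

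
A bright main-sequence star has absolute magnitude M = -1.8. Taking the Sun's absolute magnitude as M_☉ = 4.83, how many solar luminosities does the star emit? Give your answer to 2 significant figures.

L/L_☉ ≈ 450

M − M_☉ = -1.8 − 4.83 = -6.630
L/L_☉ = 10^(−0.4 (M − M_☉)) = 10^2.652 = 448.7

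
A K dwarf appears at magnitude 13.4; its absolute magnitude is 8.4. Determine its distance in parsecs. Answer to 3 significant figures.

d ≈ 100 pc

μ = m − M = 5.000
m − M = 5 log₁₀ d − 5
log₁₀ d = (m − M)/5 + 1 = 2.0000
d = 10^2.0000 = 100.0 pc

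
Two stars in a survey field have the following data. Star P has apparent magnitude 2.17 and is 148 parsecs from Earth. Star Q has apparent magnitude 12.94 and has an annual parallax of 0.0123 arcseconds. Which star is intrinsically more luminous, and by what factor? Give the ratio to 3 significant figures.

Star P is more luminous, by a factor of 67300.

Star P: M = m − 5 log₁₀ d + 5 = 2.17 − 5·2.1703 + 5 = -3.681
Star Q: d = 1/p = 1/0.0123″ = 81.30 pc
Star Q: M = m − 5 log₁₀ d + 5 = 12.94 − 5·1.9101 + 5 = 8.390
ΔM = M_P − M_Q = -3.681 − (8.390) = -12.071; smaller M is more luminous → Star P.
L ratio = 10^(0.4 |ΔM|) = 10^4.828 = 67350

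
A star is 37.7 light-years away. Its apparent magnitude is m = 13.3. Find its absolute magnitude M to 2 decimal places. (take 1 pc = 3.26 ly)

d = 37.7 ly / 3.26 = 11.56 pc
5 log₁₀(d/10 pc) = 5 log₁₀(11.56) − 5 = 0.316
M = m − 5 log₁₀(d/10) = 13.3 − 0.316 = 12.984

M ≈ 12.98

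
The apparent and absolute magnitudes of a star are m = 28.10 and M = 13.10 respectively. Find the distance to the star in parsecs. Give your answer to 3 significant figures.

μ = m − M = 15.000
m − M = 5 log₁₀ d − 5
log₁₀ d = (m − M)/5 + 1 = 4.0000
d = 10^4.0000 = 10000 pc

d ≈ 10000 pc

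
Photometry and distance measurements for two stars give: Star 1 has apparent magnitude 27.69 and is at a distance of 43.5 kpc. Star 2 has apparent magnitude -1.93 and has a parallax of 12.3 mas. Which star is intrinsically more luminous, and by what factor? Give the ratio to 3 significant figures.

Star 1: d = 43.5 kpc = 43500 pc
Star 1: M = m − 5 log₁₀ d + 5 = 27.69 − 5·4.6385 + 5 = 9.498
Star 2: p = 12.3 mas = 0.0123″ → d = 1/p = 81.30 pc
Star 2: M = m − 5 log₁₀ d + 5 = -1.93 − 5·1.9101 + 5 = -6.480
ΔM = M_1 − M_2 = 9.498 − (-6.480) = 15.978; smaller M is more luminous → Star 2.
L ratio = 10^(0.4 |ΔM|) = 10^6.391 = 2.462×10^6

Star 2 is more luminous, by a factor of 2.46×10^6.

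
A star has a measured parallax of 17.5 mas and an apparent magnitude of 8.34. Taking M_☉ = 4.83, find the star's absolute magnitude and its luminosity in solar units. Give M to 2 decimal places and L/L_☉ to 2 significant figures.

M ≈ 4.56; L/L_☉ ≈ 1.3

d = 1/p = 1000/17.5 mas = 57.14 pc
M = m − 5 log₁₀ d + 5 = 8.34 − 5·1.7570 + 5 = 4.555
M − M_☉ = 4.555 − 4.83 = -0.275
L/L_☉ = 10^(−0.4 × -0.275) = 1.288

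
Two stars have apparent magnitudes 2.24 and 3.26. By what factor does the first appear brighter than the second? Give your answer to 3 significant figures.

2.56

Magnitude difference = -1.02
Flux ratio = 10^(−0.4 Δm) = 10^(−0.4 × -1.02) = 10^0.408 = 2.559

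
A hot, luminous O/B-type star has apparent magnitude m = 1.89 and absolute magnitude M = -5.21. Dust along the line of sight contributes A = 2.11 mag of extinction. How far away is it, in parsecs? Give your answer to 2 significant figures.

d ≈ 100 pc

m − M = 5 log₁₀(d/10 pc) + A  ⇒  1.89 − (-5.21) − 2.11 = 5 log₁₀(d/10)
4.990 = 5 log₁₀(d/10)
log₁₀ d = (m − M − A)/5 + 1 = 1.9980
d = 10^1.9980 = 99.54 pc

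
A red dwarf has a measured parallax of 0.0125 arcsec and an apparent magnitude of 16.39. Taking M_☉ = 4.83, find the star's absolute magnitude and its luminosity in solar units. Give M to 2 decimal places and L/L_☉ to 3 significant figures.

d = 1/p = 1/0.0125″ = 80.00 pc
M = m − 5 log₁₀ d + 5 = 16.39 − 5·1.9031 + 5 = 11.875
M − M_☉ = 11.875 − 4.83 = 7.045
L/L_☉ = 10^(−0.4 × 7.045) = 1.521×10^-3

M ≈ 11.87; L/L_☉ ≈ 1.52×10^-3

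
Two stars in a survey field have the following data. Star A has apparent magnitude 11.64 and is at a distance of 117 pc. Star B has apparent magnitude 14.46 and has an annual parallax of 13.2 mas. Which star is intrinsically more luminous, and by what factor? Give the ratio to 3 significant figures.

Star A is more luminous, by a factor of 32.0.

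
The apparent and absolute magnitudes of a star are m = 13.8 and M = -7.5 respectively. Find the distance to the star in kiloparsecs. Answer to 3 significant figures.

d ≈ 182 kpc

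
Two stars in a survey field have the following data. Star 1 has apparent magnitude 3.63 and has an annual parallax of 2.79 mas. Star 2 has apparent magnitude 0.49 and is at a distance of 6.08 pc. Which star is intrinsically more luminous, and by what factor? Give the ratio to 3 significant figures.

Star 1 is more luminous, by a factor of 193.

Star 1: p = 2.79 mas = 2.79×10^-3″ → d = 1/p = 358.4 pc
Star 1: M = m − 5 log₁₀ d + 5 = 3.63 − 5·2.5544 + 5 = -4.142
Star 2: M = m − 5 log₁₀ d + 5 = 0.49 − 5·0.7839 + 5 = 1.570
ΔM = M_1 − M_2 = -4.142 − (1.570) = -5.712; smaller M is more luminous → Star 1.
L ratio = 10^(0.4 |ΔM|) = 10^2.285 = 192.7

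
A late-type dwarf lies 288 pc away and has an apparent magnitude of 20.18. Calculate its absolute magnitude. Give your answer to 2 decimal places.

5 log₁₀(d/10 pc) = 5 log₁₀(288.0) − 5 = 7.297
M = m − 5 log₁₀(d/10) = 20.18 − 7.297 = 12.883

M ≈ 12.88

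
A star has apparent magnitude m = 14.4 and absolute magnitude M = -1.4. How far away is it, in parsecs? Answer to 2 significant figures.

d ≈ 14000 pc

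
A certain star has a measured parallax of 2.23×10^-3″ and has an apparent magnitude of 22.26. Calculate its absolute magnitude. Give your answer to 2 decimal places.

M ≈ 14.00

d = 1/p = 1/2.23×10^-3″ = 448.4 pc
5 log₁₀(d/10 pc) = 5 log₁₀(448.4) − 5 = 8.258
M = m − 5 log₁₀(d/10) = 22.26 − 8.258 = 14.002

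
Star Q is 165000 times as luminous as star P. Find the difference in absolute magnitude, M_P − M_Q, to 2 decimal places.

M_P − M_Q ≈ 13.04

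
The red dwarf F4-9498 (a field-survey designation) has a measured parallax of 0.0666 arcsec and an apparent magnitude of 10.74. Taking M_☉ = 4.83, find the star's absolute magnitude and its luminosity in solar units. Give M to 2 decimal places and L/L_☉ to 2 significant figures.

d = 1/p = 1/0.0666″ = 15.02 pc
M = m − 5 log₁₀ d + 5 = 10.74 − 5·1.1765 + 5 = 9.857
M − M_☉ = 9.857 − 4.83 = 5.027
L/L_☉ = 10^(−0.4 × 5.027) = 9.751×10^-3

M ≈ 9.86; L/L_☉ ≈ 9.8×10^-3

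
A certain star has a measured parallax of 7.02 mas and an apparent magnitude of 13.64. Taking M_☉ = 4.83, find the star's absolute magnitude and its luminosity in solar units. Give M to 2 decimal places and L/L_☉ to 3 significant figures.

M ≈ 7.87; L/L_☉ ≈ 0.0607

d = 1/p = 1000/7.02 mas = 142.5 pc
M = m − 5 log₁₀ d + 5 = 13.64 − 5·2.1537 + 5 = 7.872
M − M_☉ = 7.872 − 4.83 = 3.042
L/L_☉ = 10^(−0.4 × 3.042) = 0.06072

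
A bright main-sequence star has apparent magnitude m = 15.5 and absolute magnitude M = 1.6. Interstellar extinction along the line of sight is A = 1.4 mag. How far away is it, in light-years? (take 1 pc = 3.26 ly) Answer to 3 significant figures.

m − M = 5 log₁₀(d/10 pc) + A  ⇒  15.5 − (1.6) − 1.4 = 5 log₁₀(d/10)
12.500 = 5 log₁₀(d/10)
log₁₀ d = (m − M − A)/5 + 1 = 3.5000
d = 10^3.5000 = 3162 pc
= 10310 ly

d ≈ 10300 ly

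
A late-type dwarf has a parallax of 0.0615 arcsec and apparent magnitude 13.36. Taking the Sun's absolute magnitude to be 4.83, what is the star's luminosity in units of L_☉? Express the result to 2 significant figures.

L/L_☉ ≈ 1.0×10^-3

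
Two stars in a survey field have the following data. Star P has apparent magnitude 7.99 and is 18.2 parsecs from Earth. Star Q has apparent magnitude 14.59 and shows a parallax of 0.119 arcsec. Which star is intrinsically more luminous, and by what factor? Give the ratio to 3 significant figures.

Star P is more luminous, by a factor of 2050.

Star P: M = m − 5 log₁₀ d + 5 = 7.99 − 5·1.2601 + 5 = 6.690
Star Q: d = 1/p = 1/0.119″ = 8.403 pc
Star Q: M = m − 5 log₁₀ d + 5 = 14.59 − 5·0.9245 + 5 = 14.968
ΔM = M_P − M_Q = 6.690 − (14.968) = -8.278; smaller M is more luminous → Star P.
L ratio = 10^(0.4 |ΔM|) = 10^3.311 = 2048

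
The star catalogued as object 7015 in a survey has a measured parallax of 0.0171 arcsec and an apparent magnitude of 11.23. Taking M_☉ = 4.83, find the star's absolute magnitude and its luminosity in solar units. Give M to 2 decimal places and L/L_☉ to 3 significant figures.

d = 1/p = 1/0.0171″ = 58.48 pc
M = m − 5 log₁₀ d + 5 = 11.23 − 5·1.7670 + 5 = 7.395
M − M_☉ = 7.395 − 4.83 = 2.565
L/L_☉ = 10^(−0.4 × 2.565) = 0.09419

M ≈ 7.39; L/L_☉ ≈ 0.0942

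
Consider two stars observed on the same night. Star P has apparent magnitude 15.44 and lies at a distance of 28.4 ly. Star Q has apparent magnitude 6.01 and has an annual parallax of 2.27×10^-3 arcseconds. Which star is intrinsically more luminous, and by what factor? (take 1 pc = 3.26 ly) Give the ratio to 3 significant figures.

Star Q is more luminous, by a factor of 1.51×10^7.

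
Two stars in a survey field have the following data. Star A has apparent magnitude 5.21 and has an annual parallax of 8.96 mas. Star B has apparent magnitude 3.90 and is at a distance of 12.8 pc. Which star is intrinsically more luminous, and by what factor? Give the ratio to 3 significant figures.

Star A is more luminous, by a factor of 22.7.

Star A: p = 8.96 mas = 8.96×10^-3″ → d = 1/p = 111.6 pc
Star A: M = m − 5 log₁₀ d + 5 = 5.21 − 5·2.0477 + 5 = -0.028
Star B: M = m − 5 log₁₀ d + 5 = 3.90 − 5·1.1072 + 5 = 3.364
ΔM = M_A − M_B = -0.028 − (3.364) = -3.392; smaller M is more luminous → Star A.
L ratio = 10^(0.4 |ΔM|) = 10^1.357 = 22.75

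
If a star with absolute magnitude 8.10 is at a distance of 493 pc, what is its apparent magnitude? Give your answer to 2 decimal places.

m ≈ 16.56

m = M + 5 log₁₀ d − 5 = 8.10 + 5·2.6928 − 5 = 16.564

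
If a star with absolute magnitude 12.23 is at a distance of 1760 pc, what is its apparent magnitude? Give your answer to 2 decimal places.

m = M + 5 log₁₀ d − 5 = 12.23 + 5·3.2455 − 5 = 23.458

m ≈ 23.46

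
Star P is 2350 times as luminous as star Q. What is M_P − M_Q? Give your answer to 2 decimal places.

M_P − M_Q ≈ -8.43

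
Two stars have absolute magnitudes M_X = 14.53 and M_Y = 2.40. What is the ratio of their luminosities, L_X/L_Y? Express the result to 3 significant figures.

ΔM = M_X − M_Y = 12.13
L_X/L_Y = 10^(−0.4 ΔM) = 10^-4.852 = 1.406×10^-5

L_X/L_Y ≈ 1.41×10^-5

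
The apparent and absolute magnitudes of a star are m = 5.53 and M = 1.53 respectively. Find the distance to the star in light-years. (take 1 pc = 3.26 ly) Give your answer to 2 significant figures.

Distance modulus: m − M = 5.53 − (1.53) = 4.000
m − M = 5 log₁₀ d − 5
log₁₀ d = (m − M)/5 + 1 = 1.8000
d = 10^1.8000 = 63.10 pc
= 205.7 ly

d ≈ 210 ly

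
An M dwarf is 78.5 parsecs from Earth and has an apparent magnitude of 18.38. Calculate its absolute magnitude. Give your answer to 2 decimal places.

5 log₁₀(d/10 pc) = 5 log₁₀(78.50) − 5 = 4.474
M = m − 5 log₁₀(d/10) = 18.38 − 4.474 = 13.906

M ≈ 13.91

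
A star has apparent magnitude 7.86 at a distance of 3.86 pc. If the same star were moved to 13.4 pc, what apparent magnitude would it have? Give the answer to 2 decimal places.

Flux ∝ 1/d², so Δm = 5 log₁₀(d₂/d₁) = 5 log₁₀(13.4/3.86) = 2.703
m₂ = m₁ + Δm = 7.86 + (2.703) = 10.563

m ≈ 10.56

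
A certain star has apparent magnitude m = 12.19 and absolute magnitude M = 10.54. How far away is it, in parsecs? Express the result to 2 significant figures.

Distance modulus: m − M = 12.19 − (10.54) = 1.650
m − M = 5 log₁₀ d − 5
log₁₀ d = (m − M)/5 + 1 = 1.3300
d = 10^1.3300 = 21.38 pc

d ≈ 21 pc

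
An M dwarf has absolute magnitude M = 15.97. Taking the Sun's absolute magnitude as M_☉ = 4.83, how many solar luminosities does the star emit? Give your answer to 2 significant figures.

M − M_☉ = 15.97 − 4.83 = 11.140
L/L_☉ = 10^(−0.4 (M − M_☉)) = 10^-4.456 = 3.499×10^-5

L/L_☉ ≈ 3.5×10^-5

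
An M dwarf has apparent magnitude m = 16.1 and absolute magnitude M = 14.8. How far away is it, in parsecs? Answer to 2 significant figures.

d ≈ 18 pc

μ = m − M = 1.300
m − M = 5 log₁₀ d − 5
log₁₀ d = (m − M)/5 + 1 = 1.2600
d = 10^1.2600 = 18.20 pc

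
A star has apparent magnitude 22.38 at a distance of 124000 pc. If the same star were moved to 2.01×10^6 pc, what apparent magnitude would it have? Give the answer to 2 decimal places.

m ≈ 28.43

Flux ∝ 1/d², so Δm = 5 log₁₀(d₂/d₁) = 5 log₁₀(2.01×10^6/124000) = 6.049
m₂ = m₁ + Δm = 22.38 + (6.049) = 28.429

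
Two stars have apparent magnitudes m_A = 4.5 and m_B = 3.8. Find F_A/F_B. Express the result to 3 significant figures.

Δm = 4.5 − (3.8) = 0.7
Flux ratio = 10^(−0.4 Δm) = 10^(−0.4 × 0.7) = 10^-0.280 = 0.5248

F_A/F_B ≈ 0.525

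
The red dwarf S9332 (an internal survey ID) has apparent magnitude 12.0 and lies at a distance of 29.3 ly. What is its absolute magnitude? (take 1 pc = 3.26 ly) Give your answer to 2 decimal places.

M ≈ 12.23

d = 29.3 ly / 3.26 = 8.988 pc
5 log₁₀(d/10 pc) = 5 log₁₀(8.988) − 5 = -0.232
M = m − 5 log₁₀(d/10) = 12.0 + 0.232 = 12.232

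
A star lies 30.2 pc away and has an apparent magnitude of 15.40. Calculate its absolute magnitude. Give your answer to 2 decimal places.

M ≈ 13.00

5 log₁₀(d/10 pc) = 5 log₁₀(30.20) − 5 = 2.400
M = m − 5 log₁₀(d/10) = 15.40 − 2.400 = 13.000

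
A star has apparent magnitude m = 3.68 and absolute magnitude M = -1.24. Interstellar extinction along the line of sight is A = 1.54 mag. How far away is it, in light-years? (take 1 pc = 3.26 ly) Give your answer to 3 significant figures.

d ≈ 155 ly

m − M = 5 log₁₀(d/10 pc) + A  ⇒  3.68 − (-1.24) − 1.54 = 5 log₁₀(d/10)
3.380 = 5 log₁₀(d/10)
log₁₀ d = (m − M − A)/5 + 1 = 1.6760
d = 10^1.6760 = 47.42 pc
= 154.6 ly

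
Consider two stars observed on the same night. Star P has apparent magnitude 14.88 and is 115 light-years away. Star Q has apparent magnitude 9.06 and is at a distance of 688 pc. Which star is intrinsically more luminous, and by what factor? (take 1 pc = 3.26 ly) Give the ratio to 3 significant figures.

Star Q is more luminous, by a factor of 80900.

Star P: d = 115 ly / 3.26 = 35.28 pc
Star P: M = m − 5 log₁₀ d + 5 = 14.88 − 5·1.5475 + 5 = 12.143
Star Q: M = m − 5 log₁₀ d + 5 = 9.06 − 5·2.8376 + 5 = -0.128
ΔM = M_P − M_Q = 12.143 − (-0.128) = 12.271; smaller M is more luminous → Star Q.
L ratio = 10^(0.4 |ΔM|) = 10^4.908 = 80950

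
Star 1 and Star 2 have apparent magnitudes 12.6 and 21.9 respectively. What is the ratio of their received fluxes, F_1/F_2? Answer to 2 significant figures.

F_1/F_2 ≈ 5200

Magnitude difference = -9.3
Flux ratio = 10^(−0.4 Δm) = 10^(−0.4 × -9.3) = 10^3.720 = 5248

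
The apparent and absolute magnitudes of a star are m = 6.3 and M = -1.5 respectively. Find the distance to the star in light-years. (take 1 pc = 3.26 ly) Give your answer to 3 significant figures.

μ = m − M = 7.800
m − M = 5 log₁₀ d − 5
log₁₀ d = (m − M)/5 + 1 = 2.5600
d = 10^2.5600 = 363.1 pc
= 1184 ly

d ≈ 1180 ly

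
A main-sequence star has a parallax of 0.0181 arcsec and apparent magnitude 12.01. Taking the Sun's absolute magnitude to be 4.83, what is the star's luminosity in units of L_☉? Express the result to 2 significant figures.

d = 1/p = 1/0.0181″ = 55.25 pc
M = m − 5 log₁₀ d + 5 = 12.01 − 5·1.7423 + 5 = 8.298
M − M_☉ = 8.298 − 4.83 = 3.468
L/L_☉ = 10^(−0.4 × 3.468) = 0.04099

L/L_☉ ≈ 0.041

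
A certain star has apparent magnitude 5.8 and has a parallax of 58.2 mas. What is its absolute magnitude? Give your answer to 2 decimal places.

p = 58.2 mas = 0.0582″ → d = 1/p = 17.18 pc
5 log₁₀(d/10 pc) = 5 log₁₀(17.18) − 5 = 1.175
M = m − 5 log₁₀(d/10) = 5.8 − 1.175 = 4.625

M ≈ 4.62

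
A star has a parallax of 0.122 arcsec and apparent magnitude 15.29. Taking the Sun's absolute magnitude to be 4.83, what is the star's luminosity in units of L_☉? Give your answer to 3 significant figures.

d = 1/p = 1/0.122″ = 8.197 pc
M = m − 5 log₁₀ d + 5 = 15.29 − 5·0.9136 + 5 = 15.722
M − M_☉ = 15.722 − 4.83 = 10.892
L/L_☉ = 10^(−0.4 × 10.892) = 4.398×10^-5

L/L_☉ ≈ 4.40×10^-5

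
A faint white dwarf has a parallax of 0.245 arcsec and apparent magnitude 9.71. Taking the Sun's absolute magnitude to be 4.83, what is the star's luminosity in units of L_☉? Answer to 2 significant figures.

L/L_☉ ≈ 1.9×10^-3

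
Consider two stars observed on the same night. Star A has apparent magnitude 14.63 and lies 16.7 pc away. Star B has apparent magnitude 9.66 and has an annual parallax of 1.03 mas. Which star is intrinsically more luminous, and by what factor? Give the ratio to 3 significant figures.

Star B is more luminous, by a factor of 329000.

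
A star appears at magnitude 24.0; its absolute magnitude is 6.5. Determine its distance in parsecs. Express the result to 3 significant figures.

d ≈ 31600 pc

μ = m − M = 17.500
m − M = 5 log₁₀ d − 5
log₁₀ d = (m − M)/5 + 1 = 4.5000
d = 10^4.5000 = 31620 pc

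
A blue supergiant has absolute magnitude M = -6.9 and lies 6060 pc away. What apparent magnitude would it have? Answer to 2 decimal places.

m = M + 5 log₁₀ d − 5 = -6.9 + 5·3.7825 − 5 = 7.012

m ≈ 7.01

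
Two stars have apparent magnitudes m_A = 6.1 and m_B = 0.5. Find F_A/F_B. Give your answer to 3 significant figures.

F_A/F_B ≈ 5.75×10^-3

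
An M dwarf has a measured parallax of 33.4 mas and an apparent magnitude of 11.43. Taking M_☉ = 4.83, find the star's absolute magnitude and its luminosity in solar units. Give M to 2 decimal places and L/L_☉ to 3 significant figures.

d = 1/p = 1000/33.4 mas = 29.94 pc
M = m − 5 log₁₀ d + 5 = 11.43 − 5·1.4763 + 5 = 9.049
M − M_☉ = 9.049 − 4.83 = 4.219
L/L_☉ = 10^(−0.4 × 4.219) = 0.02054

M ≈ 9.05; L/L_☉ ≈ 0.0205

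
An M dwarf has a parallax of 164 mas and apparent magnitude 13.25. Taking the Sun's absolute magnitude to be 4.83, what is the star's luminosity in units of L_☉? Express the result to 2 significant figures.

L/L_☉ ≈ 1.6×10^-4

d = 1/p = 1000/164 mas = 6.098 pc
M = m − 5 log₁₀ d + 5 = 13.25 − 5·0.7852 + 5 = 14.324
M − M_☉ = 14.324 − 4.83 = 9.494
L/L_☉ = 10^(−0.4 × 9.494) = 1.593×10^-4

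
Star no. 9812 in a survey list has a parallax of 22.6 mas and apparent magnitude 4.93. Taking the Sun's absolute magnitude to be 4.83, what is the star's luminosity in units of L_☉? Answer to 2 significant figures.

L/L_☉ ≈ 18

d = 1/p = 1000/22.6 mas = 44.25 pc
M = m − 5 log₁₀ d + 5 = 4.93 − 5·1.6459 + 5 = 1.701
M − M_☉ = 1.701 − 4.83 = -3.129
L/L_☉ = 10^(−0.4 × -3.129) = 17.86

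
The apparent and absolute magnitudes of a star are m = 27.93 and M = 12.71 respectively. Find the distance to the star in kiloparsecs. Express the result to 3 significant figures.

μ = m − M = 15.220
m − M = 5 log₁₀ d − 5
log₁₀ d = (m − M)/5 + 1 = 4.0440
d = 10^4.0440 = 11070 pc
= 11.07 kpc

d ≈ 11.1 kpc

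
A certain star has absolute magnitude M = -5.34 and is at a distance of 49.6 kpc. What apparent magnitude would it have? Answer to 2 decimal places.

m ≈ 13.14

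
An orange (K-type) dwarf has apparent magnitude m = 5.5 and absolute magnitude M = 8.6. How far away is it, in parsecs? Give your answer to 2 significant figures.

d ≈ 2.4 pc

μ = m − M = -3.100
m − M = 5 log₁₀ d − 5
log₁₀ d = (m − M)/5 + 1 = 0.3800
d = 10^0.3800 = 2.399 pc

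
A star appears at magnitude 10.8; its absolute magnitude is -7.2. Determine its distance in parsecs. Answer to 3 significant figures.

d ≈ 39800 pc

μ = m − M = 18.000
m − M = 5 log₁₀ d − 5
log₁₀ d = (m − M)/5 + 1 = 4.6000
d = 10^4.6000 = 39810 pc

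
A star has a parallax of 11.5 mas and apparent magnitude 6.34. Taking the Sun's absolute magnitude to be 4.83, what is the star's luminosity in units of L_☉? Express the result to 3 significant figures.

d = 1/p = 1000/11.5 mas = 86.96 pc
M = m − 5 log₁₀ d + 5 = 6.34 − 5·1.9393 + 5 = 1.643
M − M_☉ = 1.643 − 4.83 = -3.187
L/L_☉ = 10^(−0.4 × -3.187) = 18.82

L/L_☉ ≈ 18.8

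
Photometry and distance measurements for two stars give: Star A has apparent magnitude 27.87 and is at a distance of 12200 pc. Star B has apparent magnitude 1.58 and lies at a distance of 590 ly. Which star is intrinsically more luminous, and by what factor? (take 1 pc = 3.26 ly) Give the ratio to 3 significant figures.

Star B is more luminous, by a factor of 7.22×10^6.

Star A: M = m − 5 log₁₀ d + 5 = 27.87 − 5·4.0864 + 5 = 12.438
Star B: d = 590 ly / 3.26 = 181.0 pc
Star B: M = m − 5 log₁₀ d + 5 = 1.58 − 5·2.2576 + 5 = -4.708
ΔM = M_A − M_B = 12.438 − (-4.708) = 17.146; smaller M is more luminous → Star B.
L ratio = 10^(0.4 |ΔM|) = 10^6.859 = 7.220×10^6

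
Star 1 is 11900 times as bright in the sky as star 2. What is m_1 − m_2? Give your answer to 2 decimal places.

Pogson: Δm = −2.5 log₁₀(ratio) = −2.5 log₁₀(11900) = −2.5 × 4.0755 = -10.189
Star 1 is brighter, so it has the smaller magnitude: the difference is negative.

m_1 − m_2 ≈ -10.19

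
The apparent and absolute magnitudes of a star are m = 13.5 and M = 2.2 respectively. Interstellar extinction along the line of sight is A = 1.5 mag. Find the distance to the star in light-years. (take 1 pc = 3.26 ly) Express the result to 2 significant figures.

m − M = 5 log₁₀(d/10 pc) + A  ⇒  13.5 − (2.2) − 1.5 = 5 log₁₀(d/10)
9.800 = 5 log₁₀(d/10)
log₁₀ d = (m − M − A)/5 + 1 = 2.9600
d = 10^2.9600 = 912.0 pc
= 2973 ly

d ≈ 3000 ly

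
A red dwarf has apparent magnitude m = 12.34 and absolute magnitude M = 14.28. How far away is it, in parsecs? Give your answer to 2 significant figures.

d ≈ 4.1 pc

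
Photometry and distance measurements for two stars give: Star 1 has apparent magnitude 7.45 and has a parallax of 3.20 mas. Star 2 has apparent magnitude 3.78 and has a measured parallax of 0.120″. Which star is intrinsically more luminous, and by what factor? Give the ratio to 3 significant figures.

Star 1: p = 3.20 mas = 3.20×10^-3″ → d = 1/p = 312.5 pc
Star 1: M = m − 5 log₁₀ d + 5 = 7.45 − 5·2.4949 + 5 = -0.024
Star 2: d = 1/p = 1/0.120″ = 8.333 pc
Star 2: M = m − 5 log₁₀ d + 5 = 3.78 − 5·0.9208 + 5 = 4.176
ΔM = M_1 − M_2 = -0.024 − (4.176) = -4.200; smaller M is more luminous → Star 1.
L ratio = 10^(0.4 |ΔM|) = 10^1.680 = 47.87

Star 1 is more luminous, by a factor of 47.9.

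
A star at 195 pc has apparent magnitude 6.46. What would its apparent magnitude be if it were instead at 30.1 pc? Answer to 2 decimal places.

m ≈ 2.40

Flux ∝ 1/d², so Δm = 5 log₁₀(d₂/d₁) = 5 log₁₀(30.1/195) = -4.057
m₂ = m₁ + Δm = 6.46 + (-4.057) = 2.403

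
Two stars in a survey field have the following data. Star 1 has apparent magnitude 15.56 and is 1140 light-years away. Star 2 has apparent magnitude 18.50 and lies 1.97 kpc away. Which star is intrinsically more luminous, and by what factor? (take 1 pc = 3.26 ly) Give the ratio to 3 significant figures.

Star 1: d = 1140 ly / 3.26 = 349.7 pc
Star 1: M = m − 5 log₁₀ d + 5 = 15.56 − 5·2.5437 + 5 = 7.842
Star 2: d = 1.97 kpc = 1970 pc
Star 2: M = m − 5 log₁₀ d + 5 = 18.50 − 5·3.2945 + 5 = 7.028
ΔM = M_1 − M_2 = 7.842 − (7.028) = 0.814; smaller M is more luminous → Star 2.
L ratio = 10^(0.4 |ΔM|) = 10^0.326 = 2.116

Star 2 is more luminous, by a factor of 2.12.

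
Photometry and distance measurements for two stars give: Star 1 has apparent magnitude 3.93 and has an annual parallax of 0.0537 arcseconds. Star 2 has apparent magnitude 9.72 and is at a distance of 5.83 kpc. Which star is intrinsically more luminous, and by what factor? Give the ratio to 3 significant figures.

Star 2 is more luminous, by a factor of 473.

Star 1: d = 1/p = 1/0.0537″ = 18.62 pc
Star 1: M = m − 5 log₁₀ d + 5 = 3.93 − 5·1.2700 + 5 = 2.580
Star 2: d = 5.83 kpc = 5830 pc
Star 2: M = m − 5 log₁₀ d + 5 = 9.72 − 5·3.7657 + 5 = -4.108
ΔM = M_1 − M_2 = 2.580 − (-4.108) = 6.688; smaller M is more luminous → Star 2.
L ratio = 10^(0.4 |ΔM|) = 10^2.675 = 473.5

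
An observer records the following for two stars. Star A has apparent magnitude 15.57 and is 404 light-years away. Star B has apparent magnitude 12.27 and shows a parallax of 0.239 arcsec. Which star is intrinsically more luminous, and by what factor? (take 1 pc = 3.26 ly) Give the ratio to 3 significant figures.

Star A is more luminous, by a factor of 42.0.

Star A: d = 404 ly / 3.26 = 123.9 pc
Star A: M = m − 5 log₁₀ d + 5 = 15.57 − 5·2.0932 + 5 = 10.104
Star B: d = 1/p = 1/0.239″ = 4.184 pc
Star B: M = m − 5 log₁₀ d + 5 = 12.27 − 5·0.6216 + 5 = 14.162
ΔM = M_A − M_B = 10.104 − (14.162) = -4.058; smaller M is more luminous → Star A.
L ratio = 10^(0.4 |ΔM|) = 10^1.623 = 41.99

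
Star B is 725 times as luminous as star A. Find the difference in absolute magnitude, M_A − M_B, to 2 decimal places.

M_A − M_B ≈ 7.15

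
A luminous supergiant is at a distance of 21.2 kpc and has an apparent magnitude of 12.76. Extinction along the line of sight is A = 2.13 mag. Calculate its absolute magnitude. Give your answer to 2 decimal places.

d = 21.2 kpc = 21200 pc
5 log₁₀(d/10 pc) = 5 log₁₀(21200) − 5 = 16.632
M = m − 5 log₁₀(d/10) − A = 12.76 − 16.632 − 2.13 = -6.002

M ≈ -6.00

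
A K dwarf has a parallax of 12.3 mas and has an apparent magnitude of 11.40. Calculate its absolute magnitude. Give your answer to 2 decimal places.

p = 12.3 mas = 0.0123″ → d = 1/p = 81.30 pc
5 log₁₀(d/10 pc) = 5 log₁₀(81.30) − 5 = 4.550
M = m − 5 log₁₀(d/10) = 11.40 − 4.550 = 6.850

M ≈ 6.85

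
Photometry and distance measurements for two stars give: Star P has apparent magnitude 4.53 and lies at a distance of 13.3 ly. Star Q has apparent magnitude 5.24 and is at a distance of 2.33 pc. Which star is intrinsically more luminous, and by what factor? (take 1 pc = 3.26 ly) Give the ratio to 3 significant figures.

Star P is more luminous, by a factor of 5.90.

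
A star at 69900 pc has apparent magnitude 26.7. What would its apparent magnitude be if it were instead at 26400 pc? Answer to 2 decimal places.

Flux ∝ 1/d², so Δm = 5 log₁₀(d₂/d₁) = 5 log₁₀(26400/69900) = -2.114
m₂ = m₁ + Δm = 26.7 + (-2.114) = 24.586

m ≈ 24.59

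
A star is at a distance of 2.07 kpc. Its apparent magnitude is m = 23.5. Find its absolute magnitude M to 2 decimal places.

d = 2.07 kpc = 2070 pc
5 log₁₀(d/10 pc) = 5 log₁₀(2070) − 5 = 11.580
M = m − 5 log₁₀(d/10) = 23.5 − 11.580 = 11.920

M ≈ 11.92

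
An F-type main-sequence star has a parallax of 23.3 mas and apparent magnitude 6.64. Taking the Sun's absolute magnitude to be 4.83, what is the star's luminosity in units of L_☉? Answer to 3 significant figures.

L/L_☉ ≈ 3.48

d = 1/p = 1000/23.3 mas = 42.92 pc
M = m − 5 log₁₀ d + 5 = 6.64 − 5·1.6326 + 5 = 3.477
M − M_☉ = 3.477 − 4.83 = -1.353
L/L_☉ = 10^(−0.4 × -1.353) = 3.478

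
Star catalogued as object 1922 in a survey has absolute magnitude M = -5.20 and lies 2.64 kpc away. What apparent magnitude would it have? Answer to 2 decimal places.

m ≈ 6.91

d = 2.64 kpc = 2640 pc
m = M + 5 log₁₀ d − 5 = -5.20 + 5·3.4216 − 5 = 6.908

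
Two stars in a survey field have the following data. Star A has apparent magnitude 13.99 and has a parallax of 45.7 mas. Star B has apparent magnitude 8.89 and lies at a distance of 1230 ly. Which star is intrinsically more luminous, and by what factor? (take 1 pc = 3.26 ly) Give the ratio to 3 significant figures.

Star B is more luminous, by a factor of 32600.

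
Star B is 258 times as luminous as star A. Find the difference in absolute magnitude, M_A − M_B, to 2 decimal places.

M_A − M_B ≈ 6.03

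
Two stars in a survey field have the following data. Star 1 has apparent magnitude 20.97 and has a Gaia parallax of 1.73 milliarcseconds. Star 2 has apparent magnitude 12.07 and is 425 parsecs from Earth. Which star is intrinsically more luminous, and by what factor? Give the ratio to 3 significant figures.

Star 2 is more luminous, by a factor of 1960.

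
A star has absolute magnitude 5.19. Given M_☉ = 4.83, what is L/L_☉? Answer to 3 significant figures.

L/L_☉ ≈ 0.718

M − M_☉ = 5.19 − 4.83 = 0.360
L/L_☉ = 10^(−0.4 (M − M_☉)) = 10^-0.144 = 0.7178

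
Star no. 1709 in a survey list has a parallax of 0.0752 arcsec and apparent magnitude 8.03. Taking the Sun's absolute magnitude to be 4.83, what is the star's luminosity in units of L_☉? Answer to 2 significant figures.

L/L_☉ ≈ 0.093

d = 1/p = 1/0.0752″ = 13.30 pc
M = m − 5 log₁₀ d + 5 = 8.03 − 5·1.1238 + 5 = 7.411
M − M_☉ = 7.411 − 4.83 = 2.581
L/L_☉ = 10^(−0.4 × 2.581) = 0.09280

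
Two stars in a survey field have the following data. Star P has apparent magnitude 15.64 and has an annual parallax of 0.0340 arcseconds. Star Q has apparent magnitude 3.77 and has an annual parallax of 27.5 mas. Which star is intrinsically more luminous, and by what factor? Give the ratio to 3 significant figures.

Star P: d = 1/p = 1/0.0340″ = 29.41 pc
Star P: M = m − 5 log₁₀ d + 5 = 15.64 − 5·1.4685 + 5 = 13.297
Star Q: p = 27.5 mas = 0.0275″ → d = 1/p = 36.36 pc
Star Q: M = m − 5 log₁₀ d + 5 = 3.77 − 5·1.5607 + 5 = 0.967
ΔM = M_P − M_Q = 13.297 − (0.967) = 12.331; smaller M is more luminous → Star Q.
L ratio = 10^(0.4 |ΔM|) = 10^4.932 = 85560

Star Q is more luminous, by a factor of 85600.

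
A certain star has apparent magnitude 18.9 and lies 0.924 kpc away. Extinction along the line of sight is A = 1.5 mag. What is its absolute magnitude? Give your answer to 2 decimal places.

M ≈ 7.57

d = 0.924 kpc = 924.0 pc
5 log₁₀(d/10 pc) = 5 log₁₀(924.0) − 5 = 9.828
M = m − 5 log₁₀(d/10) − A = 18.9 − 9.828 − 1.5 = 7.572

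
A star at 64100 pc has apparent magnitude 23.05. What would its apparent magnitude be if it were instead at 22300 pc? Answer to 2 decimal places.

m ≈ 20.76

Flux ∝ 1/d², so Δm = 5 log₁₀(d₂/d₁) = 5 log₁₀(22300/64100) = -2.293
m₂ = m₁ + Δm = 23.05 + (-2.293) = 20.757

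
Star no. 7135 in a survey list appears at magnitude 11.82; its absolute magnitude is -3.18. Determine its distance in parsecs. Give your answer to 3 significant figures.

d ≈ 10000 pc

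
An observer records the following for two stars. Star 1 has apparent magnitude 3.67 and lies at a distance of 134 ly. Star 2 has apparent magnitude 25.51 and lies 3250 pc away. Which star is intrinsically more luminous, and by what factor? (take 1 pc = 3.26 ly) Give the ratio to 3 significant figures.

Star 1: d = 134 ly / 3.26 = 41.10 pc
Star 1: M = m − 5 log₁₀ d + 5 = 3.67 − 5·1.6139 + 5 = 0.601
Star 2: M = m − 5 log₁₀ d + 5 = 25.51 − 5·3.5119 + 5 = 12.951
ΔM = M_1 − M_2 = 0.601 − (12.951) = -12.350; smaller M is more luminous → Star 1.
L ratio = 10^(0.4 |ΔM|) = 10^4.940 = 87100

Star 1 is more luminous, by a factor of 87100.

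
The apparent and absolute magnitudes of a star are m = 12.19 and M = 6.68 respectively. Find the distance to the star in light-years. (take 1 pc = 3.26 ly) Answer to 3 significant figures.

Distance modulus: m − M = 12.19 − (6.68) = 5.510
m − M = 5 log₁₀ d − 5
log₁₀ d = (m − M)/5 + 1 = 2.1020
d = 10^2.1020 = 126.5 pc
= 412.3 ly

d ≈ 412 ly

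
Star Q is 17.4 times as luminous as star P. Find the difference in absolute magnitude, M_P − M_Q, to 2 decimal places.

M_P − M_Q ≈ 3.10

Pogson: ΔM = −2.5 log₁₀(ratio) = −2.5 log₁₀(17.4) = −2.5 × 1.2405 = -3.101
Star Q is brighter so has the smaller magnitude: M_P − M_Q is positive.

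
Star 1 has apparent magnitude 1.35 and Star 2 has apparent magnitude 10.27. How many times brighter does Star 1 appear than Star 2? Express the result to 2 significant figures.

3700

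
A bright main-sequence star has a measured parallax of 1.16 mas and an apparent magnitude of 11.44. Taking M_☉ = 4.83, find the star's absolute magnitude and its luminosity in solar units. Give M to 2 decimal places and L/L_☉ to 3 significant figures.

M ≈ 1.76; L/L_☉ ≈ 16.9

d = 1/p = 1000/1.16 mas = 862.1 pc
M = m − 5 log₁₀ d + 5 = 11.44 − 5·2.9355 + 5 = 1.762
M − M_☉ = 1.762 − 4.83 = -3.068
L/L_☉ = 10^(−0.4 × -3.068) = 16.87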